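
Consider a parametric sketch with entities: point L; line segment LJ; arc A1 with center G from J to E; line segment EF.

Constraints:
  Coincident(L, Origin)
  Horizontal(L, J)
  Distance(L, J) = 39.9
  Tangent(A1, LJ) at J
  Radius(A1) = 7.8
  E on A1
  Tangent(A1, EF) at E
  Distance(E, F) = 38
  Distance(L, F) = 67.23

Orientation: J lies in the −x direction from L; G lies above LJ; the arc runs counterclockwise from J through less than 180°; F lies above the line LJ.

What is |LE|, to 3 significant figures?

34.8

L is at the origin; L and J share the same y with |LJ| = 39.9 and J on the −x side, so J = (-39.9, 0.00). Since A1 is tangent to LJ there, GJ ⟂ LJ, so G = J + (0, 7.8) = (-39.9, 7.80). Since GE ⟂ EF (tangency), |GF| = √(7.8² + 38.0²) = 38.8 regardless of where E sits on A1. So F lies on both circle(L, 67.23) and circle(G, 38.8); the above-LJ intersection is F = (-49.6, 45.4). E is the foot of the tangent from F: E = (-32.9, 11.2).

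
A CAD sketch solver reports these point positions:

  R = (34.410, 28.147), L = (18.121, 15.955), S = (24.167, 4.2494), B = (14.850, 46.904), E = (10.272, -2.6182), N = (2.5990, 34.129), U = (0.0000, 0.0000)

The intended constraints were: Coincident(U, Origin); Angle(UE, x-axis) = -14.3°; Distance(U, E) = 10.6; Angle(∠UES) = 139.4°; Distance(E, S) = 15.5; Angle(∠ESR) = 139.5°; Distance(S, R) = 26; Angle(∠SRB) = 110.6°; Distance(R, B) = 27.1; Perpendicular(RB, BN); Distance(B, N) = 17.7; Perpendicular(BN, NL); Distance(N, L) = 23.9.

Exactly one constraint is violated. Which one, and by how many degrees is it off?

Perpendicular(BN, NL) — off by 5.70°.

U = (0.00, 0.00) ✓; UE at -14.30° ✓; |UE| = 10.60 ✓; ∠UES = 139.4° ✓; |ES| = 15.50 ✓; ∠ESR = 139.5° ✓; |SR| = 26.00 ✓; ∠SRB = 110.6° ✓; |RB| = 27.10 ✓; ∠(RB, BN) = 90.00° ✓; |BN| = 17.70 ✓; ∠(BN, NL) = 84.30° ✗; |NL| = 23.90 ✓.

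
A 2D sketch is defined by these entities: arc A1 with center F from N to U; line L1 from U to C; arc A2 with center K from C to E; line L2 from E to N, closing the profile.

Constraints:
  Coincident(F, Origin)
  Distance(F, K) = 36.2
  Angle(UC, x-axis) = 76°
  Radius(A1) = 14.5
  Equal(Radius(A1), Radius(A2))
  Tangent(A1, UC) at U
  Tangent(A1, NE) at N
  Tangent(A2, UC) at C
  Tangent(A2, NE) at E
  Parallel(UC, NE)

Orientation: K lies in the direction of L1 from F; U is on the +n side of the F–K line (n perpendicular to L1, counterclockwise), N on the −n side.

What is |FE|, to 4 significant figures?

39.00

The slot axis is L1's direction at 76.0°, so u = (cos 76.0°, sin 76.0°) = (0.2419, 0.9703) and n = (−sin 76.0°, cos 76.0°) = (-0.9703, 0.2419). F is at the origin and K lies 36.2 along u from F, so K = 36.2·u = (8.758, 35.12). Tangency of A1 to both parallel lines with radius 14.5 puts U and N at F ± 14.5·n: U = (-14.07, 3.508), N = (14.07, -3.508). Equal radii place C and E the same way about K: C = K + 14.5·n = (-5.312, 38.63), E = K − 14.5·n = (22.83, 31.62). Then |FE| = |E − F| = 39.00.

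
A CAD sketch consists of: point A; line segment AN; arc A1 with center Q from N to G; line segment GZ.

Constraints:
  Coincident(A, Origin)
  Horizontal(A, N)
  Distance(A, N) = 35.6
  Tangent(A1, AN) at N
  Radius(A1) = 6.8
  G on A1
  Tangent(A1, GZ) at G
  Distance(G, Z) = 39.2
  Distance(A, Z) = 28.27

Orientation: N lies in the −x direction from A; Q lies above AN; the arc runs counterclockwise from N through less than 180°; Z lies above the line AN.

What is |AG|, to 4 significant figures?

31.07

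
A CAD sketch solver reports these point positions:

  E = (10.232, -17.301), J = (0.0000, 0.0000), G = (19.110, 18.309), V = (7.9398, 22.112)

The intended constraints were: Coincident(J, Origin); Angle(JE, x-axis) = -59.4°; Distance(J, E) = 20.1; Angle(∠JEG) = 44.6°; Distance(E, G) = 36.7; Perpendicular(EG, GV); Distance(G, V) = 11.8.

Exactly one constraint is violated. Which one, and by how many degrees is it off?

Perpendicular(EG, GV) — off by 4.80°.

J = (0.00, 0.00) ✓; JE at -59.40° ✓; |JE| = 20.10 ✓; ∠JEG = 44.60° ✓; |EG| = 36.70 ✓; ∠(EG, GV) = 85.20° ✗; |GV| = 11.80 ✓.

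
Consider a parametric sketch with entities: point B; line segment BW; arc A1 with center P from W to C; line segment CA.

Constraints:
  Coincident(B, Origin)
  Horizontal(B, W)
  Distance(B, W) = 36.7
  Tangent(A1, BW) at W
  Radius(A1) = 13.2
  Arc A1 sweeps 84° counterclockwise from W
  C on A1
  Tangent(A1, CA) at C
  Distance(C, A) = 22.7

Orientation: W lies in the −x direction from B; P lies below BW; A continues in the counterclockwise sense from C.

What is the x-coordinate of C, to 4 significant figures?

-49.83

B is at the origin; BW is horizontal with |BW| = 36.7 and W on the −x side, so W = (-36.70, 0.000). Tangency of A1 to BW means the radius PW is perpendicular to BW, so P = W + (0, -13.2) = (-36.70, -13.20). On A1, W sits at bearing 90° from P; an 84° counterclockwise sweep puts C at bearing 174°, so C = P + 13.2·(cos 174°, sin 174°) = (-49.83, -11.82). So C.x = -49.83.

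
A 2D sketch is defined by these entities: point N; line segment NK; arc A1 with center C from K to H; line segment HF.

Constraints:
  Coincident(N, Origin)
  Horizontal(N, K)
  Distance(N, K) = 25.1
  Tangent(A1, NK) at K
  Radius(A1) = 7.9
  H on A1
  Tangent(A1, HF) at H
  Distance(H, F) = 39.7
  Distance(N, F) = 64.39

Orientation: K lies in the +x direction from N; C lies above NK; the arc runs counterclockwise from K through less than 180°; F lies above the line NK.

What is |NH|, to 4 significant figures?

32.21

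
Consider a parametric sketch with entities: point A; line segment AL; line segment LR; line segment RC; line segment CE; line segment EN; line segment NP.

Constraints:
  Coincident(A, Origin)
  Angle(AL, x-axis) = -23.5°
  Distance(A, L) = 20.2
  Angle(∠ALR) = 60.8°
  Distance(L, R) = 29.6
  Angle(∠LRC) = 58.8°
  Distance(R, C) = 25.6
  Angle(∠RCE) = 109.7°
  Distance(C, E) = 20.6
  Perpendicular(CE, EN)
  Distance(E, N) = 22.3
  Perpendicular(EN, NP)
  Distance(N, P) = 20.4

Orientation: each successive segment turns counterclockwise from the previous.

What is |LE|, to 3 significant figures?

18.2

∠LRC = 58.8° gives RC at -143° from the x-axis; with |RC| = 25.6, C = (-4.89, 6.03). ∠RCE = 109.7° gives CE at -72.8° from the x-axis; with |CE| = 20.6, E = (1.20, -13.7). Then |LE| = |E − L| = 18.2.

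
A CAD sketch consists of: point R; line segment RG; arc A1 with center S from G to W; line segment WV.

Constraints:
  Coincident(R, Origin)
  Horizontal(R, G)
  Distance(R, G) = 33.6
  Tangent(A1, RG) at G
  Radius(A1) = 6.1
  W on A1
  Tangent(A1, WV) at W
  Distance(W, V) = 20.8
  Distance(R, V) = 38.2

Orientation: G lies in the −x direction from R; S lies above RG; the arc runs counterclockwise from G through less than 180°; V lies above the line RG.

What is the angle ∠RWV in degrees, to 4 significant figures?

101.5°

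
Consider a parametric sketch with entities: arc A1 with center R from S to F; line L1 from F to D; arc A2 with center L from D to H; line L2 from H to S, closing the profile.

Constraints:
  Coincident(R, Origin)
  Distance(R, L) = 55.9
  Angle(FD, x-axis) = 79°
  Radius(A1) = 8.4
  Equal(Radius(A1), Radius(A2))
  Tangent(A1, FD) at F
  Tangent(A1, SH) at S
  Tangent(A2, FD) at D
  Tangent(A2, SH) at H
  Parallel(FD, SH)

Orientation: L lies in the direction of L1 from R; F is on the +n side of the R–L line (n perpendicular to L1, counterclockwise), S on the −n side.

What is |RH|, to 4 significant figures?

56.53

The slot axis is L1's direction at 79.0°, so u = (cos 79.0°, sin 79.0°) = (0.1908, 0.9816) and n = (−sin 79.0°, cos 79.0°) = (-0.9816, 0.1908). R is at the origin and L lies 55.9 along u from R, so L = 55.9·u = (10.67, 54.87). Tangency of A1 to both parallel lines with radius 8.4 puts F and S at R ± 8.4·n: F = (-8.246, 1.603), S = (8.246, -1.603). Equal radii place D and H the same way about L: D = L + 8.4·n = (2.421, 56.48), H = L − 8.4·n = (18.91, 53.27). Then |RH| = |H − R| = 56.53.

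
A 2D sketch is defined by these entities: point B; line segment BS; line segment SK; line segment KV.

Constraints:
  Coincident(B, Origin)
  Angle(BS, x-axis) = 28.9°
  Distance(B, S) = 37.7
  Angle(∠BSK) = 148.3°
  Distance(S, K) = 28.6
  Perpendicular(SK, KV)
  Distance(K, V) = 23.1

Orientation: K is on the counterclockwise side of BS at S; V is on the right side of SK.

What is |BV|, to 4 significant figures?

74.32

B is at the origin; BS runs at 28.9° with length 37.7, so S = 37.7·(cos 28.9°, sin 28.9°) = (33.01, 18.22). ∠BSK = 148.3°, so SK runs at 28.9° + (180° − 148.3°) = 60.60° from the x-axis; with |SK| = 28.6, K = S + 28.6·(cos 60.60°, sin 60.60°) = (47.04, 43.14). SK ⟂ KV; with |KV| = 23.1 on the right of SK, V = K + 23.1·(0.8712, -0.4909) = (67.17, 31.80). Then |BV| = |V − B| = 74.32.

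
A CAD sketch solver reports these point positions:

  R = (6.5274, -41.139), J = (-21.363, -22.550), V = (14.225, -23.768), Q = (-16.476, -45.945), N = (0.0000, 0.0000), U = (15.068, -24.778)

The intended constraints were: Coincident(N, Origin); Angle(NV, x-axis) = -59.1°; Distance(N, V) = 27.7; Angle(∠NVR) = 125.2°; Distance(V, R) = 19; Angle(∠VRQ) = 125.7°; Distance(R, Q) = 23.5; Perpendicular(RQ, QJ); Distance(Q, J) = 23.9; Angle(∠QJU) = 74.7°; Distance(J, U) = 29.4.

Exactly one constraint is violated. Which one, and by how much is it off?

Distance(J, U) = 29.4 — off by 7.10.

N = (0.00, 0.00) ✓; NV at -59.10° ✓; |NV| = 27.70 ✓; ∠NVR = 125.2° ✓; |VR| = 19.00 ✓; ∠VRQ = 125.7° ✓; |RQ| = 23.50 ✓; ∠(RQ, QJ) = 90.00° ✓; |QJ| = 23.90 ✓; ∠QJU = 74.70° ✓; |JU| = 36.50 ✗.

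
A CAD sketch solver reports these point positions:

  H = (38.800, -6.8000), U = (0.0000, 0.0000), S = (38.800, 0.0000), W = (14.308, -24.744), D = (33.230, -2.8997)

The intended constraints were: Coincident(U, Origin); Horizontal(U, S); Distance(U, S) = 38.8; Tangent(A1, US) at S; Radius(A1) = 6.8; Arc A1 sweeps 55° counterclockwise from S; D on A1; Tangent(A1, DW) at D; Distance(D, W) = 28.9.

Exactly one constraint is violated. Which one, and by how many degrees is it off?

Tangent(A1, DW) at D — off by 5.90°.

U = (0.00, 0.00) ✓; U.y = 0.00, S.y = 0.00 ✓; |US| = 38.80 ✓; ∠(HS, SU) = 90.00° ✓; |HS| = 6.800 ✓; bearing(H→D) − bearing(H→S) = 55.00° ✓; |HD| = 6.800 ✓; ∠(HD, DW) = 95.90° ✗; |DW| = 28.90 ✓.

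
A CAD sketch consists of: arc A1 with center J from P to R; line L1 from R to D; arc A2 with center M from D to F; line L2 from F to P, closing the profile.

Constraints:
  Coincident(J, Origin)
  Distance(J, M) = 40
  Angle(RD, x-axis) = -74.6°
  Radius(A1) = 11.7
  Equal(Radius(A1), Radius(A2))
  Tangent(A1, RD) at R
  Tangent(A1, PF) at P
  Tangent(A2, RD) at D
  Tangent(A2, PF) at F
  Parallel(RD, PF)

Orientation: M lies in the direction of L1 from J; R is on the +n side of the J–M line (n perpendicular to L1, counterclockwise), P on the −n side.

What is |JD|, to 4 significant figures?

41.68

The slot axis is L1's direction at -74.6°, so u = (cos -74.6°, sin -74.6°) = (0.2656, -0.9641) and n = (−sin -74.6°, cos -74.6°) = (0.9641, 0.2656). J is at the origin and M lies 40.0 along u from J, so M = 40.0·u = (10.62, -38.56). Tangency of A1 to both parallel lines with radius 11.7 puts R and P at J ± 11.7·n: R = (11.28, 3.107), P = (-11.28, -3.107). Equal radii place D and F the same way about M: D = M + 11.7·n = (21.90, -35.46), F = M − 11.7·n = (-0.6577, -41.67). Then |JD| = |D − J| = 41.68.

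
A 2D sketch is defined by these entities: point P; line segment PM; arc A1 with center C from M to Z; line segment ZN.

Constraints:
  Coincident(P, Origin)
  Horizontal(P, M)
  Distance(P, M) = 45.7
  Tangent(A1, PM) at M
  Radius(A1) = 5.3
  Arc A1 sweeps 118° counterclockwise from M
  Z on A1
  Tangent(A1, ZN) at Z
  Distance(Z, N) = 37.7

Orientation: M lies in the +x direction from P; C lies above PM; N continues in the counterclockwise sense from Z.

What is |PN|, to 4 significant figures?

52.49

P is at the origin; PM is horizontal with |PM| = 45.7 and M on the +x side, so M = (45.70, 0.000). The tangent condition forces CM to be normal to PM, so C = M + (0, 5.3) = (45.70, 5.300). On A1, M sits at bearing -90° from C; a 118° counterclockwise sweep puts Z at bearing 28°, so Z = C + 5.3·(cos 28°, sin 28°) = (50.38, 7.788). A1 meets ZN tangentially, so CZ is at right angles to ZN, so ZN runs along (−sin 28°, cos 28°); with |ZN| = 37.7, N = (32.68, 41.08). Then |PN| = |N − P| = 52.49.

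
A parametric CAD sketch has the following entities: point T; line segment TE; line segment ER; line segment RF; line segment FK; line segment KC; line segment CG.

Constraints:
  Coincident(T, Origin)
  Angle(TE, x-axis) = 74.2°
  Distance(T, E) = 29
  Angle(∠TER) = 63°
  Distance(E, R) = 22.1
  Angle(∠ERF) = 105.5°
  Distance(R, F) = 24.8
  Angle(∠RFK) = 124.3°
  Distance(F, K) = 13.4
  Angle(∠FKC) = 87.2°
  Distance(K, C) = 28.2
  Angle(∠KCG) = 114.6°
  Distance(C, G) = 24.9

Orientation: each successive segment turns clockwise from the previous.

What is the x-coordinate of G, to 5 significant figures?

19.192

∠FKC = 87.2° gives KC at 94.200° from the x-axis; with |KC| = 28.2, C = (-2.6284, 17.342). ∠KCG = 114.6° gives CG at 28.800° from the x-axis; with |CG| = 24.9, G = (19.192, 29.338). So G.x = 19.192.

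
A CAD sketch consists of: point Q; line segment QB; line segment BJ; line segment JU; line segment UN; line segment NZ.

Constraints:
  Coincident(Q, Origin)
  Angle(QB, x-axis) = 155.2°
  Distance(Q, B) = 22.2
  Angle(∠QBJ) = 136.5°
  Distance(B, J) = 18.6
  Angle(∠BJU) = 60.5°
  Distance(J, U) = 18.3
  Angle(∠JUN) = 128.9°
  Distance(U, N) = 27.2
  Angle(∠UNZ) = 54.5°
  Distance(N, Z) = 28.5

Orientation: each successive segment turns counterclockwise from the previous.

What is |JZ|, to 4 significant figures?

23.89

∠JUN = 128.9° gives UN at 9.300° from the x-axis; with |UN| = 27.2, N = (2.714, -4.453). ∠UNZ = 54.5° gives NZ at 134.8° from the x-axis; with |NZ| = 28.5, Z = (-17.37, 15.77). Then |JZ| = |Z − J| = 23.89.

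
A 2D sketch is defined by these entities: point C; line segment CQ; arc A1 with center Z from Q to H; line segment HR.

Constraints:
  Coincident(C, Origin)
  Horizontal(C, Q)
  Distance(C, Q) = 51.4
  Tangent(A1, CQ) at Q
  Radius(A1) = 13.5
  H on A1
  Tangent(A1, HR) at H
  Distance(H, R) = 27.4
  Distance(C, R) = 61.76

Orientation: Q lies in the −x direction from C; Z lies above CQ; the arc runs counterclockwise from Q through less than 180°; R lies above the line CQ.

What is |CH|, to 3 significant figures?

41.6

Checks: C.y = 0.00, Q.y = 0.00 ✓; |ZQ| = 13.50 ✓; |ZH| = 13.50 ✓; ∠(ZH, HR) = 90.00° ✓; |HR| = 27.40 ✓; |CR| = 61.76 ✓.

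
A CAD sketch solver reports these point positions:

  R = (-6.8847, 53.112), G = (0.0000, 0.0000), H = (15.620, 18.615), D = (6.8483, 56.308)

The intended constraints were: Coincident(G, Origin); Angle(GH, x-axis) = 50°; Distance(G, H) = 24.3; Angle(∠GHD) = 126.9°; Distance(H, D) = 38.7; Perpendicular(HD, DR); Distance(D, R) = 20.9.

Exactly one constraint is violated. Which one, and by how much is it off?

Distance(D, R) = 20.9 — off by 6.80.

G = (0.00, 0.00) ✓; GH at 50.00° ✓; |GH| = 24.30 ✓; ∠GHD = 126.9° ✓; |HD| = 38.70 ✓; ∠(HD, DR) = 90.00° ✓; |DR| = 14.10 ✗.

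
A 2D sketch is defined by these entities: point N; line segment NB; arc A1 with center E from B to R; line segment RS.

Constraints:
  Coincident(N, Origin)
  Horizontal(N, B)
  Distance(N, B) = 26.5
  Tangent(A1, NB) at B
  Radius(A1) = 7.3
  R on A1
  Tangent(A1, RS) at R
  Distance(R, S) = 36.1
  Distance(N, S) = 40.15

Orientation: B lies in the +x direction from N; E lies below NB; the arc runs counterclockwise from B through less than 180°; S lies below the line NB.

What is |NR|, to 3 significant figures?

20.2

Checks: |EB| = 7.300 ✓; |ER| = 7.300 ✓; ∠(ER, RS) = 90.00° ✓; |RS| = 36.10 ✓; |NS| = 40.15 ✓.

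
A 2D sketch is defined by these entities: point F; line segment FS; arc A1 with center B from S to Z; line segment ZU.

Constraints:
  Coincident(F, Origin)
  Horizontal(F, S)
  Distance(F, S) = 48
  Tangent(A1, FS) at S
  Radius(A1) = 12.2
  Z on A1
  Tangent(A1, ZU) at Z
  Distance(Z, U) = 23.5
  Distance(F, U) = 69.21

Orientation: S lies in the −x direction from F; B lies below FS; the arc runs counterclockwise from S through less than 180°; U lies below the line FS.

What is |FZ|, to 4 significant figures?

61.54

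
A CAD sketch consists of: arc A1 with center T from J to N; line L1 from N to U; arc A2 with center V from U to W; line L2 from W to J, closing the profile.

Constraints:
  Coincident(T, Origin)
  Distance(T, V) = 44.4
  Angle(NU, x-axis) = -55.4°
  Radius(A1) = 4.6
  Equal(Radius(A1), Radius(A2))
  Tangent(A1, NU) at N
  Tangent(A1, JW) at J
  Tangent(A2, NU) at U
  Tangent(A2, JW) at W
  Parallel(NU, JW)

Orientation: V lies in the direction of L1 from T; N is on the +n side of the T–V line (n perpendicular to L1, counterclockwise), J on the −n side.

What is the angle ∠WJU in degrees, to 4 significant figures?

11.71°

The slot axis is L1's direction at -55.4°, so u = (cos -55.4°, sin -55.4°) = (0.5678, -0.8231) and n = (−sin -55.4°, cos -55.4°) = (0.8231, 0.5678). T is at the origin and V lies 44.4 along u from T, so V = 44.4·u = (25.21, -36.55). Tangency of A1 to both parallel lines with radius 4.6 puts N and J at T ± 4.6·n: N = (3.786, 2.612), J = (-3.786, -2.612). Equal radii place U and W the same way about V: U = V + 4.6·n = (29.00, -33.94), W = V − 4.6·n = (21.43, -39.16). Then cos ∠WJU = JW·JU / (|JW||JU|), giving 11.71°.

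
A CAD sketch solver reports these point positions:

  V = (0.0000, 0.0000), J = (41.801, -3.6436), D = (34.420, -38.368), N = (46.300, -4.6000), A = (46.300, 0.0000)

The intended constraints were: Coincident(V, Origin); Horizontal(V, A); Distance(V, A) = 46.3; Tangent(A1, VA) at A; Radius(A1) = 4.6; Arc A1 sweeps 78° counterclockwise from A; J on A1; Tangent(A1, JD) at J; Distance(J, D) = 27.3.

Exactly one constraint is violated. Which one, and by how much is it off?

Distance(J, D) = 27.3 — off by 8.20.

V = (0.00, 0.00) ✓; V.y = 0.00, A.y = 0.00 ✓; |VA| = 46.30 ✓; ∠(NA, AV) = 90.00° ✓; |NA| = 4.600 ✓; bearing(N→J) − bearing(N→A) = 78.00° ✓; |NJ| = 4.600 ✓; ∠(NJ, JD) = 90.00° ✓; |JD| = 35.50 ✗.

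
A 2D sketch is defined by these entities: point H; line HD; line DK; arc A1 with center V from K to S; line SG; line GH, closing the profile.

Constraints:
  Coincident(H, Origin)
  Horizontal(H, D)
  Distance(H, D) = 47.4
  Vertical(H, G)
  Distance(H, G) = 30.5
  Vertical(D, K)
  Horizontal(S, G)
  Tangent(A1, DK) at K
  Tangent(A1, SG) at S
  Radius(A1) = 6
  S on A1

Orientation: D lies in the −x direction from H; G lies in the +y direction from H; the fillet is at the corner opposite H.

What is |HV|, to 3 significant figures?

48.1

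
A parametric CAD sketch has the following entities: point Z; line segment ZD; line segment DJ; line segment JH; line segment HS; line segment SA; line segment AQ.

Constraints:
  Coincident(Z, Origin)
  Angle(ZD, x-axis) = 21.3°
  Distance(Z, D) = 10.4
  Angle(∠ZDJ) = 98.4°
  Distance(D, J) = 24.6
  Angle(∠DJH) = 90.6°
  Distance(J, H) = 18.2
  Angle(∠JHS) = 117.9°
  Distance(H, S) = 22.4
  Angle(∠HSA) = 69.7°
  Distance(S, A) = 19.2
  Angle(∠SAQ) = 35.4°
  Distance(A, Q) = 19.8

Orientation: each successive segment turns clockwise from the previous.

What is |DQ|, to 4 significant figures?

29.04

∠HSA = 69.7° gives SA at 37.90° from the x-axis; with |SA| = 19.2, A = (2.277, -3.175). ∠SAQ = 35.4° gives AQ at -106.7° from the x-axis; with |AQ| = 19.8, Q = (-3.413, -22.14). Then |DQ| = |Q − D| = 29.04.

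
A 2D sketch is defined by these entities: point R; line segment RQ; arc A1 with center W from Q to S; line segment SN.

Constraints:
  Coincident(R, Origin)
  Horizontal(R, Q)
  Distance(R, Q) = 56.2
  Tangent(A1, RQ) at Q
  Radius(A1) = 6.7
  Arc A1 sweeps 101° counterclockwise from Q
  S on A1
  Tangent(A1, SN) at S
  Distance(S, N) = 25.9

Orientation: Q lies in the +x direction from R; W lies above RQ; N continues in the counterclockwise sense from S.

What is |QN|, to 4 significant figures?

33.44

On A1, Q sits at bearing -90° from W; a 101° counterclockwise sweep puts S at bearing 11°, so S = W + 6.7·(cos 11°, sin 11°) = (62.78, 7.978). A1 meets SN tangentially, so WS is at right angles to SN, so SN runs along (−sin 11°, cos 11°); with |SN| = 25.9, N = (57.83, 33.40). Then |QN| = |N − Q| = 33.44.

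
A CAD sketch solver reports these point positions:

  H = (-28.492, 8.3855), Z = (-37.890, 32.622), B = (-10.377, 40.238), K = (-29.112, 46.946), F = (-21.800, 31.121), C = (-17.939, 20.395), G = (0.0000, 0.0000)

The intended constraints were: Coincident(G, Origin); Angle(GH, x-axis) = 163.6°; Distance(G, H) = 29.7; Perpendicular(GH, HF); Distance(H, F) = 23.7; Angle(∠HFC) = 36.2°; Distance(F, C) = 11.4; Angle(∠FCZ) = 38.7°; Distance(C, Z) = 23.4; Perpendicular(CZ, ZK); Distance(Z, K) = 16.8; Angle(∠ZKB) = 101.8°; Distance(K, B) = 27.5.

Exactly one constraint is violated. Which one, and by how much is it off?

Distance(K, B) = 27.5 — off by 7.60.

G = (0.00, 0.00) ✓; GH at 163.6° ✓; |GH| = 29.70 ✓; ∠(GH, HF) = 90.00° ✓; |HF| = 23.70 ✓; ∠HFC = 36.20° ✓; |FC| = 11.40 ✓; ∠FCZ = 38.70° ✓; |CZ| = 23.40 ✓; ∠(CZ, ZK) = 90.00° ✓; |ZK| = 16.80 ✓; ∠ZKB = 101.8° ✓; |KB| = 19.90 ✗.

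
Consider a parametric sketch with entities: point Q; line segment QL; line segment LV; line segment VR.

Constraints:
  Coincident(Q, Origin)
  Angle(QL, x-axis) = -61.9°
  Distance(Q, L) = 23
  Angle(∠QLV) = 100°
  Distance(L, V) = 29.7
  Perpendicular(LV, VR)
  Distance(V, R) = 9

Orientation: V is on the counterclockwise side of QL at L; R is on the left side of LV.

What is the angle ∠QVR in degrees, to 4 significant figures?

56.09°

Q is at the origin; QL runs at -61.9° with length 23.0, so L = 23.0·(cos -61.9°, sin -61.9°) = (10.83, -20.29). ∠QLV = 100.0°, so LV runs at -61.9° + (180° − 100.0°) = 18.10° from the x-axis; with |LV| = 29.7, V = L + 29.7·(cos 18.10°, sin 18.10°) = (39.06, -11.06). LV is perpendicular to VR; with |VR| = 9.0 on the left of LV, R = V + 9.0·(-0.3107, 0.9505) = (36.27, -2.507). Then cos ∠QVR = VQ·VR / (|VQ||VR|), giving 56.09°.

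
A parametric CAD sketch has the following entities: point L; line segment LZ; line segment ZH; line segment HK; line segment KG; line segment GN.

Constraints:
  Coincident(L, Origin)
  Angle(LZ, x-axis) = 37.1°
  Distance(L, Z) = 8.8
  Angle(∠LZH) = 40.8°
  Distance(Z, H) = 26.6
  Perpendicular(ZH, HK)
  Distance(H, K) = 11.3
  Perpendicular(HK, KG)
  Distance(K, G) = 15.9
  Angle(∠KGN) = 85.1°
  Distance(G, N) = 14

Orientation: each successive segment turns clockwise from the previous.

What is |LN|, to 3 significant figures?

9.90

HK is perpendicular to KG, so KG runs at 77.9°; with |KG| = 15.9, G = (-6.27, -2.79). ∠KGN = 85.1° gives GN at -17.0° from the x-axis; with |GN| = 14.0, N = (7.12, -6.88). Then |LN| = |N − L| = 9.90.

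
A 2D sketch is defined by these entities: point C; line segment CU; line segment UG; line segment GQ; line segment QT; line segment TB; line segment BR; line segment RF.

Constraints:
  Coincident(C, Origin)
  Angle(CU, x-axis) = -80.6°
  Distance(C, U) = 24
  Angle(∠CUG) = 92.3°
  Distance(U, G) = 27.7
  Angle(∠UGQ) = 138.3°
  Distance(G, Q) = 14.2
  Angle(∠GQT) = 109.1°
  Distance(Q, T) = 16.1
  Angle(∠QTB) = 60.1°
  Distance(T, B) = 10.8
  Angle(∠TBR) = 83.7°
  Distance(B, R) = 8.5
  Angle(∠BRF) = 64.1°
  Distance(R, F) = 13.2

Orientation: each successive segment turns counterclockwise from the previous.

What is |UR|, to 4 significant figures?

34.71

∠QTB = 60.1° gives TB at -120.4° from the x-axis; with |TB| = 10.8, B = (27.32, -4.900). ∠TBR = 83.7° gives BR at -24.10° from the x-axis; with |BR| = 8.5, R = (35.08, -8.371). Then |UR| = |R − U| = 34.71.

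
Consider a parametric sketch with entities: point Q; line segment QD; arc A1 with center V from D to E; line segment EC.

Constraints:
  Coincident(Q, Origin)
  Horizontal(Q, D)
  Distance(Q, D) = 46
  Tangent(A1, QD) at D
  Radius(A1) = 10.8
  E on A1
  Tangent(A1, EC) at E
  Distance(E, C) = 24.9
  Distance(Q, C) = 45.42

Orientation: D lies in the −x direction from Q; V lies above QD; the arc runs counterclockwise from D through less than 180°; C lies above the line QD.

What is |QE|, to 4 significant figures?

36.47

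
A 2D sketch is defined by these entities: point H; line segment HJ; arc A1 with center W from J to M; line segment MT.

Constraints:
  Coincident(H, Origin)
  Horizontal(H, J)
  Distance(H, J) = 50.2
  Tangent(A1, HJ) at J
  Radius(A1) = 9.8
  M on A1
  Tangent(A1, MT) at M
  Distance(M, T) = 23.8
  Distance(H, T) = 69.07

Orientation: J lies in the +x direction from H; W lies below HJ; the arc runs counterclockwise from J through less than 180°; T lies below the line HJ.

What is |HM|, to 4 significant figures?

46.53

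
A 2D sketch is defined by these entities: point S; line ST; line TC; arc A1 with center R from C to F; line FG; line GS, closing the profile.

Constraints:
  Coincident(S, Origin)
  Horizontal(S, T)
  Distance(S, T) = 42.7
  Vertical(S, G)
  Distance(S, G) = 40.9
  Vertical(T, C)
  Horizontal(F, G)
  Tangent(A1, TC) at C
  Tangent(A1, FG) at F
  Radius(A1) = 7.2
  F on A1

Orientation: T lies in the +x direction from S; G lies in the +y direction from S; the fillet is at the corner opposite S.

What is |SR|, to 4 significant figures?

48.95

S is at the origin; ST is horizontal with |ST| = 42.7 and T on the +x side, so T = (42.70, 0.000). SG is vertical with |SG| = 40.9 and G on the +y side, so G = (0.000, 40.90). The virtual corner opposite S is at (42.70, 40.90). Since A1 is tangent to TC there, RC ⟂ TC and A1 meets FG tangentially, so RF is at right angles to FG, with radius 7.2, so the center R sits 7.2 in from both sides at R = (35.50, 33.70). Then |SR| = |R − S| = 48.95.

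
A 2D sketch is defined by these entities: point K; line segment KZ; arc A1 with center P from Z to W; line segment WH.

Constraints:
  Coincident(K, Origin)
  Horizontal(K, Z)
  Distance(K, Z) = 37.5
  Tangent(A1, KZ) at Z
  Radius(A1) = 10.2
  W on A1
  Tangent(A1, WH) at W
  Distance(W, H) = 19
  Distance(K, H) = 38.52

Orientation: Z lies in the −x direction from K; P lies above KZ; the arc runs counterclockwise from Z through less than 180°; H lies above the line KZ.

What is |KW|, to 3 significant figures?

28.9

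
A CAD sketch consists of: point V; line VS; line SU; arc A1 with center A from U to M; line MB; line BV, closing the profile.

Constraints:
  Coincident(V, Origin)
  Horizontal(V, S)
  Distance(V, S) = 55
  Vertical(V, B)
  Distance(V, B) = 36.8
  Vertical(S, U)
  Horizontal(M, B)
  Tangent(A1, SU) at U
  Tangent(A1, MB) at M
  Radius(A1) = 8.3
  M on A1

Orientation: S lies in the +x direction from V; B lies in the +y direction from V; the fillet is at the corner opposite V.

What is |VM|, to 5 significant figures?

59.457

V is at the origin; VS is horizontal with |VS| = 55.0 and S on the +x side, so S = (55.000, 0.0000). V and B share the same x with |VB| = 36.8 and B on the +y side, so B = (0.0000, 36.800). The virtual corner opposite V is at (55.000, 36.800). The tangent condition forces AU to be normal to SU and tangency of A1 to MB means the radius AM is perpendicular to MB, with radius 8.3, so the center A sits 8.3 in from both sides at A = (46.700, 28.500). That places the tangent points at U = (55.000, 28.500) on SU and M = (46.700, 36.800) on MB. Then |VM| = |M − V| = 59.457.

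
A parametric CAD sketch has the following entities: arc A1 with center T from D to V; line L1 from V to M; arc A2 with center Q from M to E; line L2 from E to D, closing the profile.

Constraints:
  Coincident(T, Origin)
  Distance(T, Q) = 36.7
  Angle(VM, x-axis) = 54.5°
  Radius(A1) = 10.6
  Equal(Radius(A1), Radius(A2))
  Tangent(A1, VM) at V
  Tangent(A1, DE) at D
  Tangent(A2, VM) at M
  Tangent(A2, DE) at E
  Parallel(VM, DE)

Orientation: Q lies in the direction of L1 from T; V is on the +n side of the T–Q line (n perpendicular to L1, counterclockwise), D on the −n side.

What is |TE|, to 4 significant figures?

38.20

The slot axis is L1's direction at 54.5°, so u = (cos 54.5°, sin 54.5°) = (0.5807, 0.8141) and n = (−sin 54.5°, cos 54.5°) = (-0.8141, 0.5807). T is at the origin and Q lies 36.7 along u from T, so Q = 36.7·u = (21.31, 29.88). Tangency of A1 to both parallel lines with radius 10.6 puts V and D at T ± 10.6·n: V = (-8.630, 6.155), D = (8.630, -6.155). Equal radii place M and E the same way about Q: M = Q + 10.6·n = (12.68, 36.03), E = Q − 10.6·n = (29.94, 23.72). Then |TE| = |E − T| = 38.20.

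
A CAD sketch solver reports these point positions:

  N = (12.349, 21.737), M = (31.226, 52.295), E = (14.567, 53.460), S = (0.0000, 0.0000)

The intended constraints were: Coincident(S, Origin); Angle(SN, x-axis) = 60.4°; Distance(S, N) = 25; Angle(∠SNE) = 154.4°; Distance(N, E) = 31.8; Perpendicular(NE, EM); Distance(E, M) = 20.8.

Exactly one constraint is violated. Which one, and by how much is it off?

Distance(E, M) = 20.8 — off by 4.10.

S = (0.00, 0.00) ✓; SN at 60.40° ✓; |SN| = 25.00 ✓; ∠SNE = 154.4° ✓; |NE| = 31.80 ✓; ∠(NE, EM) = 90.00° ✓; |EM| = 16.70 ✗.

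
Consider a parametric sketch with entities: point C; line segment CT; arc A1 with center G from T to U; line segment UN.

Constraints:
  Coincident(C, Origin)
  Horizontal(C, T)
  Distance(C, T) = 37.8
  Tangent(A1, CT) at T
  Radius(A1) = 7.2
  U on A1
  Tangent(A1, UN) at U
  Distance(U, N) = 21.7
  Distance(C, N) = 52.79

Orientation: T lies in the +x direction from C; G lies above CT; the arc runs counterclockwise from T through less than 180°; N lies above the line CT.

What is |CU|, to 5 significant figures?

45.619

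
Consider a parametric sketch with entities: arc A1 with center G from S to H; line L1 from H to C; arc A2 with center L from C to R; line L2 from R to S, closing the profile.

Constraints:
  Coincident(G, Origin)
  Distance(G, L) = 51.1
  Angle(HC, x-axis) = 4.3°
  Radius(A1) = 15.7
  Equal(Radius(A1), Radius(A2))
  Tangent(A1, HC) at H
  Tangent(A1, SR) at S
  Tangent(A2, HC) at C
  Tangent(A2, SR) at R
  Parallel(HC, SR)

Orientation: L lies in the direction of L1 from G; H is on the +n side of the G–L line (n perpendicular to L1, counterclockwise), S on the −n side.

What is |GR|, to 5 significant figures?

53.457

The slot axis is L1's direction at 4.3°, so u = (cos 4.3°, sin 4.3°) = (0.99719, 0.074979) and n = (−sin 4.3°, cos 4.3°) = (-0.074979, 0.99719). G is at the origin and L lies 51.1 along u from G, so L = 51.1·u = (50.956, 3.8314). Tangency of A1 to both parallel lines with radius 15.7 puts H and S at G ± 15.7·n: H = (-1.1772, 15.656), S = (1.1772, -15.656). Equal radii place C and R the same way about L: C = L + 15.7·n = (49.779, 19.487), R = L − 15.7·n = (52.133, -11.824). Then |GR| = |R − G| = 53.457.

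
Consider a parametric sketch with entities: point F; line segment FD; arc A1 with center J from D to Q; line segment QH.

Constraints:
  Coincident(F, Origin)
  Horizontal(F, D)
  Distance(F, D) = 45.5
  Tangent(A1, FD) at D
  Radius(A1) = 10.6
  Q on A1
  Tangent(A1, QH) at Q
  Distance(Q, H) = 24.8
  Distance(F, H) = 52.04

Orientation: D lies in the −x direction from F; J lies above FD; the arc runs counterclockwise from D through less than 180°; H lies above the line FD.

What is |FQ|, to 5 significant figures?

36.824

F is at the origin; FD is horizontal with |FD| = 45.5 and D on the −x side, so D = (-45.500, 0.0000). Tangency of A1 to FD means the radius JD is perpendicular to FD, so J = D + (0, 10.6) = (-45.500, 10.600). Since JQ ⟂ QH (tangency), |JH| = √(10.6² + 24.8²) = 26.970 regardless of where Q sits on A1. So H lies on both circle(F, 52.04) and circle(J, 26.970); the above-FD intersection is H = (-37.296, 36.292). Q is the foot of the tangent from H: Q = (-34.948, 11.604).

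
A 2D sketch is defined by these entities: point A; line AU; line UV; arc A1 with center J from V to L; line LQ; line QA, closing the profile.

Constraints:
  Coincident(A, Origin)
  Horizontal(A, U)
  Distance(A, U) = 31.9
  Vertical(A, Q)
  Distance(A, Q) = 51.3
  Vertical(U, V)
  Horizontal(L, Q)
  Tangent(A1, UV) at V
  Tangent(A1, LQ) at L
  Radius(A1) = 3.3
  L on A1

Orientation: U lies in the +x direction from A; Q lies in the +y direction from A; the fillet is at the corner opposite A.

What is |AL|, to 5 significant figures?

58.734

A is at the origin; A and U share the same y with |AU| = 31.9 and U on the +x side, so U = (31.900, 0.0000). AQ is vertical with |AQ| = 51.3 and Q on the +y side, so Q = (0.0000, 51.300). The virtual corner opposite A is at (31.900, 51.300). Tangency of A1 to UV means the radius JV is perpendicular to UV and A1 meets LQ tangentially, so JL is at right angles to LQ, with radius 3.3, so the center J sits 3.3 in from both sides at J = (28.600, 48.000). That places the tangent points at V = (31.900, 48.000) on UV and L = (28.600, 51.300) on LQ. Then |AL| = |L − A| = 58.734.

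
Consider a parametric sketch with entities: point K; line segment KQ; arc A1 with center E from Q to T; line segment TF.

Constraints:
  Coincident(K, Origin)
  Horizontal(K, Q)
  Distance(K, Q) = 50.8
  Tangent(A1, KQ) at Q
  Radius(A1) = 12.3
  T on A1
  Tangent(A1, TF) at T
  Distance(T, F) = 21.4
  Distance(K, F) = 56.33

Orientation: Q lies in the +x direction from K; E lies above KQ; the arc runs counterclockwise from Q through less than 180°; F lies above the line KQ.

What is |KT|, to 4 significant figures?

62.88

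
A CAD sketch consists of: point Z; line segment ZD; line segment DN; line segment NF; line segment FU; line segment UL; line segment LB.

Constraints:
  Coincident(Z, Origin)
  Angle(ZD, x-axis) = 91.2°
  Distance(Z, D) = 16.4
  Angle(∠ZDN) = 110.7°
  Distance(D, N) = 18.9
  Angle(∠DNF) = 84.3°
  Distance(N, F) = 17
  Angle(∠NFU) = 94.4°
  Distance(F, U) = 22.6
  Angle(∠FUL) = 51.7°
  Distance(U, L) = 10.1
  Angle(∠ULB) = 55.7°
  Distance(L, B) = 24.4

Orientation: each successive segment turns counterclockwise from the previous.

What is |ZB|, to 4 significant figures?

21.57

Z is at the origin; ZD runs at 91.2° with length 16.4, so D = (-0.3435, 16.40). ∠ZDN = 110.7° gives DN at 160.5° from the x-axis; with |DN| = 18.9, N = (-18.16, 22.71). ∠DNF = 84.3° gives NF at -103.8° from the x-axis; with |NF| = 17.0, F = (-22.21, 6.196). ∠NFU = 94.4° gives FU at -18.20° from the x-axis; with |FU| = 22.6, U = (-0.7451, -0.8627). ∠FUL = 51.7° gives UL at 110.1° from the x-axis; with |UL| = 10.1, L = (-4.216, 8.622). ∠ULB = 55.7° gives LB at -125.6° from the x-axis; with |LB| = 24.4, B = (-18.42, -11.22). Then |ZB| = |B − Z| = 21.57.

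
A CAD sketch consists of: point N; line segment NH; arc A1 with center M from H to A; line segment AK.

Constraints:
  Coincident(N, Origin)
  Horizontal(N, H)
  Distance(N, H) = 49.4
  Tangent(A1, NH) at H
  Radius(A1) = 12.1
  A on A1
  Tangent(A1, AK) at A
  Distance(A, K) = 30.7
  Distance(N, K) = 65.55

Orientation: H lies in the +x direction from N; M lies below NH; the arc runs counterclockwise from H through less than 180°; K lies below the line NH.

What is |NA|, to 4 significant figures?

41.13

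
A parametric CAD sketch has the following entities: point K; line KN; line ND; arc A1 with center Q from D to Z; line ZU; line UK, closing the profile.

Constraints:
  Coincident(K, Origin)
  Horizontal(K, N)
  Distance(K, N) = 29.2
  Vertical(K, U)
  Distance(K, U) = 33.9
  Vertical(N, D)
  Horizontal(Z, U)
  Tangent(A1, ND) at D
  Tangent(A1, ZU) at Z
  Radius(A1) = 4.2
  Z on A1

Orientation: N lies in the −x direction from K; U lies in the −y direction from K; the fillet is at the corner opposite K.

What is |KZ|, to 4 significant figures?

42.12

The virtual corner opposite K is at (-29.20, -33.90). Since A1 is tangent to ND there, QD ⟂ ND and tangency of A1 to ZU means the radius QZ is perpendicular to ZU, with radius 4.2, so the center Q sits 4.2 in from both sides at Q = (-25.00, -29.70). That places the tangent points at D = (-29.20, -29.70) on ND and Z = (-25.00, -33.90) on ZU. Then |KZ| = |Z − K| = 42.12.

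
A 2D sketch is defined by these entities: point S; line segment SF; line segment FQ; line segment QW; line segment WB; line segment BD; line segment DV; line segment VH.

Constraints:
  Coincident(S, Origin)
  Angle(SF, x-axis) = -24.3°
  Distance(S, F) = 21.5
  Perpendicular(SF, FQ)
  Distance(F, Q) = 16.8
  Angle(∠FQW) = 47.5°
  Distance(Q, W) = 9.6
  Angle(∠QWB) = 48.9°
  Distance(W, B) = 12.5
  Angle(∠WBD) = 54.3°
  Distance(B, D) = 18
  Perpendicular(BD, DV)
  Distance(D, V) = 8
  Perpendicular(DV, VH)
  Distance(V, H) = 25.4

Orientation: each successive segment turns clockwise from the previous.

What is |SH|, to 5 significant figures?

23.534

The perpendicularity gives DV at right angles to BD, so DV runs at 126.40°; with |DV| = 8.0, V = (1.5594, -23.420). The perpendicularity gives VH at right angles to DV, so VH runs at 36.400°; with |VH| = 25.4, H = (22.004, -8.3469). Then |SH| = |H − S| = 23.534.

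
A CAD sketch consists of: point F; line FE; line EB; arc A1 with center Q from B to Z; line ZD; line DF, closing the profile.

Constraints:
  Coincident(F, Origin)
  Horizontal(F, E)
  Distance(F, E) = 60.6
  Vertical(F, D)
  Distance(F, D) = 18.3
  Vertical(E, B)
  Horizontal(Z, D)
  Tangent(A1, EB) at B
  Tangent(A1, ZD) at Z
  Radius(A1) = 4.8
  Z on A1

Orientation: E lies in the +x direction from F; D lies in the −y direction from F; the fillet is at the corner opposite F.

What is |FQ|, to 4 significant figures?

57.41

F is at the origin; F and E share the same y with |FE| = 60.6 and E on the +x side, so E = (60.60, 0.000). FD is vertical with |FD| = 18.3 and D on the −y side, so D = (0.000, -18.30). The virtual corner opposite F is at (60.60, -18.30). The tangent condition forces QB to be normal to EB and tangency of A1 to ZD means the radius QZ is perpendicular to ZD, with radius 4.8, so the center Q sits 4.8 in from both sides at Q = (55.80, -13.50). Then |FQ| = |Q − F| = 57.41.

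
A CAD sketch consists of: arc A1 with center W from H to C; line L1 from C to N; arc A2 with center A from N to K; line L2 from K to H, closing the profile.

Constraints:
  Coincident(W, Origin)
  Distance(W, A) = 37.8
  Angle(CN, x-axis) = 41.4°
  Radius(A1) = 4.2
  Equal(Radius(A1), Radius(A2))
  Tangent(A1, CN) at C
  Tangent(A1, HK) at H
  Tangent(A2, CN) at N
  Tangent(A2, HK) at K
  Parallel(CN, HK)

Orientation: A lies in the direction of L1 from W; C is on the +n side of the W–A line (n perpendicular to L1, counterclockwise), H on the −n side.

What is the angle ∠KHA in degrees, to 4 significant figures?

6.340°

The slot axis is L1's direction at 41.4°, so u = (cos 41.4°, sin 41.4°) = (0.7501, 0.6613) and n = (−sin 41.4°, cos 41.4°) = (-0.6613, 0.7501). W is at the origin and A lies 37.8 along u from W, so A = 37.8·u = (28.35, 25.00). Tangency of A1 to both parallel lines with radius 4.2 puts C and H at W ± 4.2·n: C = (-2.778, 3.150), H = (2.778, -3.150). Equal radii place N and K the same way about A: N = A + 4.2·n = (25.58, 28.15), K = A − 4.2·n = (31.13, 21.85). Then cos ∠KHA = HK·HA / (|HK||HA|), giving 6.340°.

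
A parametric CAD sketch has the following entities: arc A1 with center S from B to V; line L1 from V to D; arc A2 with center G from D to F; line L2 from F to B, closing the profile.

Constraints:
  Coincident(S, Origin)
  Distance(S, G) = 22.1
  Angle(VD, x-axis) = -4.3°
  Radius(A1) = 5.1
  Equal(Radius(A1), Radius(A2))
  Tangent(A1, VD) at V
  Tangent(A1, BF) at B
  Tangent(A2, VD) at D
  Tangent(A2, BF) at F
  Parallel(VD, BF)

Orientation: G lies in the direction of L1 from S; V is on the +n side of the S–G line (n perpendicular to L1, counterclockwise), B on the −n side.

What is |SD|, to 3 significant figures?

22.7

The slot axis is L1's direction at -4.3°, so u = (cos -4.3°, sin -4.3°) = (0.997, -0.0750) and n = (−sin -4.3°, cos -4.3°) = (0.0750, 0.997). S is at the origin and G lies 22.1 along u from S, so G = 22.1·u = (22.0, -1.66). Tangency of A1 to both parallel lines with radius 5.1 puts V and B at S ± 5.1·n: V = (0.382, 5.09), B = (-0.382, -5.09). Equal radii place D and F the same way about G: D = G + 5.1·n = (22.4, 3.43), F = G − 5.1·n = (21.7, -6.74). Then |SD| = |D − S| = 22.7.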